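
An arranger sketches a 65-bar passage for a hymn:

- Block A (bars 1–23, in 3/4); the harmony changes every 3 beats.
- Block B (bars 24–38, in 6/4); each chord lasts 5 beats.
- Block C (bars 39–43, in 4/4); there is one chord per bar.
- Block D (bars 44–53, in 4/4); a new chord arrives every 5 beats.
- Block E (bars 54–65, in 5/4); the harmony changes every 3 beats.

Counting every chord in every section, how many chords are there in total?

A has 69 beats and chords last 3 each, so 23 chords.
B has 90 beats and chords last 5 each, so 18 chords.
C has 20 beats and chords last 4 each, so 5 chords.
D has 40 beats and chords last 5 each, so 8 chords.
E has 60 beats and chords last 3 each, so 20 chords.
Total: 23 + 18 + 5 + 8 + 20 = 74.

74 chords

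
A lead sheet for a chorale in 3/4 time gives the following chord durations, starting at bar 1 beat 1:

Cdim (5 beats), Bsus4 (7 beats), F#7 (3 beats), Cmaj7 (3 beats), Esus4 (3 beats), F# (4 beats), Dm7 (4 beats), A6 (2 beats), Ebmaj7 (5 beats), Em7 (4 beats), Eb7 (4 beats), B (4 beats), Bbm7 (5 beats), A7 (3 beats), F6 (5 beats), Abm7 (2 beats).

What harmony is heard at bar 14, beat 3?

Eb7

Beat 3 of bar 14 is beat (14−1)×3 + 3 = 42 overall.
Running totals: Cdim ends at 5, Bsus4 ends at 12, F#7 ends at 15, Cmaj7 ends at 18, Esus4 ends at 21, F# ends at 25, Dm7 ends at 29, A6 ends at 31, Ebmaj7 ends at 36, Em7 ends at 40, Eb7 ends at 44.
Beat 42 falls within Eb7.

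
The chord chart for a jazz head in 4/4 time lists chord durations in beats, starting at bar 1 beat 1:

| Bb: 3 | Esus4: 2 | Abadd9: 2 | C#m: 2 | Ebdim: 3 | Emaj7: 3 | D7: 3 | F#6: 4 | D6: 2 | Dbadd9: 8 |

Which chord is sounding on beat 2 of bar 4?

Beat 2 of bar 4 is beat (4−1)×4 + 2 = 14 overall.
Running totals: Bb ends at 3, Esus4 ends at 5, Abadd9 ends at 7, C#m ends at 9, Ebdim ends at 12, Emaj7 ends at 15.
Beat 14 falls within Emaj7.

Emaj7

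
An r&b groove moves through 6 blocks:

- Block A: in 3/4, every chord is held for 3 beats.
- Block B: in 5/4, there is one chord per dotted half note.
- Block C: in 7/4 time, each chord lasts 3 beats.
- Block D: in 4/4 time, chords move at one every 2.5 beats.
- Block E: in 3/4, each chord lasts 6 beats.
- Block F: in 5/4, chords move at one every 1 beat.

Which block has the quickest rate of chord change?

A: each chord is 3 beats in 3/4, so 1 per bar.
B: each chord is 3 beats in 5/4, so 5/3 per bar.
C: each chord is 3 beats in 7/4, so 7/3 per bar.
D: each chord is 2.5 beats in 4/4, so 1.6 per bar.
E: each chord is 6 beats in 3/4, so 0.5 per bar.
F: each chord is 1 beat in 5/4, so 5 per bar.
Fastest is F at 5 chords/bar.

Block F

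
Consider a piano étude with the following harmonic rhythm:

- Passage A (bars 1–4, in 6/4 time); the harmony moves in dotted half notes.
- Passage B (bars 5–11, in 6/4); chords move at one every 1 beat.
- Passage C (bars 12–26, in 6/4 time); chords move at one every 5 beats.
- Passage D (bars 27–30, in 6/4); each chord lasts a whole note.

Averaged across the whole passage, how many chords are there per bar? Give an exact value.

37/15 chords per bar

A: 4 × 6 = 24 beats ÷ 3 = 8 chords.
B: 7 × 6 = 42 beats ÷ 1 = 42 chords.
C: 15 × 6 = 90 beats ÷ 5 = 18 chords.
D: 4 × 6 = 24 beats ÷ 4 = 6 chords.
Overall: 74 chords over 30 bars → 74/30 = 37/15 chords per bar.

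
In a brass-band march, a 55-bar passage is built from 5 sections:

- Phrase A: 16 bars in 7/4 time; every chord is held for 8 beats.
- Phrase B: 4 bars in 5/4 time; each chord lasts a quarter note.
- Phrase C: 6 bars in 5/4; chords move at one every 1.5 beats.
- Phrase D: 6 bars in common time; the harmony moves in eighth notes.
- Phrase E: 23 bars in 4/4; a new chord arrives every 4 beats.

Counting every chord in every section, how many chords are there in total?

125 chords

A: 16 bars × 7 beats = 112 beats; 8 beats/chord → 14 chords.
B: 4 bars × 5 beats = 20 beats; 1 beat/chord → 20 chords.
C: 6 bars × 5 beats = 30 beats; 1.5 beats/chord → 20 chords.
D: 6 bars × 4 beats = 24 beats; 0.5 beats/chord → 48 chords.
E: 23 bars × 4 beats = 92 beats; 4 beats/chord → 23 chords.
Total: 14 + 20 + 20 + 48 + 23 = 125.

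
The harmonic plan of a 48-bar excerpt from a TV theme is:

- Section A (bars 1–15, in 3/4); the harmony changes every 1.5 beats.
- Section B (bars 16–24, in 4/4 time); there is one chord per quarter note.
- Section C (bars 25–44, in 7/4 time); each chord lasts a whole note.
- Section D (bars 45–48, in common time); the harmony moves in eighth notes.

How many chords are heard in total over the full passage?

133 chords

A: 15·3 = 45 beats, 45/1.5 = 30 chords.
B: 9·4 = 36 beats, 36/1 = 36 chords.
C: 20·7 = 140 beats, 140/4 = 35 chords.
D: 4·4 = 16 beats, 16/0.5 = 32 chords.
Total: 30 + 36 + 35 + 32 = 133.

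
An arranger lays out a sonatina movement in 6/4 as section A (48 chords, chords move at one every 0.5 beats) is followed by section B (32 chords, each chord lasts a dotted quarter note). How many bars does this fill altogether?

A: 48 × 0.5 = 24 beats = 4 bars.
B: 32 × 1.5 = 48 beats = 8 bars.
Total: 4 + 8 = 12 bars.

12 bars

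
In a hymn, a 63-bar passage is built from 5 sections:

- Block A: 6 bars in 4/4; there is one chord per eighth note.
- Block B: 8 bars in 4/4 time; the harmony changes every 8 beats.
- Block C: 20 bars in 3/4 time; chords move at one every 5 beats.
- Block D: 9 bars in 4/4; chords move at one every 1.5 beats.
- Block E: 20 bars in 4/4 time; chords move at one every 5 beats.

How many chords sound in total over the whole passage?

104 chords

A has 24 beats and chords last 0.5 each, so 48 chords.
B has 32 beats and chords last 8 each, so 4 chords.
C has 60 beats and chords last 5 each, so 12 chords.
D has 36 beats and chords last 1.5 each, so 24 chords.
E has 80 beats and chords last 5 each, so 16 chords.
Total: 48 + 4 + 12 + 24 + 16 = 104.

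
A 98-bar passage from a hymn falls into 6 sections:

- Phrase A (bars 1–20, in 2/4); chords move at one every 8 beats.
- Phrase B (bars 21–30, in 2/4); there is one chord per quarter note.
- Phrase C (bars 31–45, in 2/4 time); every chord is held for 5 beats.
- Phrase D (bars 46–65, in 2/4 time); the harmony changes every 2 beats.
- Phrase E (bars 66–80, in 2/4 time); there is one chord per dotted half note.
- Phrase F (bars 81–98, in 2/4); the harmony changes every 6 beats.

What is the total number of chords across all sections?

67 chords

A: 20 bars × 2 beats = 40 beats; 8 beats/chord → 5 chords.
B: 10 bars × 2 beats = 20 beats; 1 beat/chord → 20 chords.
C: 15 bars × 2 beats = 30 beats; 5 beats/chord → 6 chords.
D: 20 bars × 2 beats = 40 beats; 2 beats/chord → 20 chords.
E: 15 bars × 2 beats = 30 beats; 3 beats/chord → 10 chords.
F: 18 bars × 2 beats = 36 beats; 6 beats/chord → 6 chords.
Total: 5 + 20 + 6 + 20 + 10 + 6 = 67.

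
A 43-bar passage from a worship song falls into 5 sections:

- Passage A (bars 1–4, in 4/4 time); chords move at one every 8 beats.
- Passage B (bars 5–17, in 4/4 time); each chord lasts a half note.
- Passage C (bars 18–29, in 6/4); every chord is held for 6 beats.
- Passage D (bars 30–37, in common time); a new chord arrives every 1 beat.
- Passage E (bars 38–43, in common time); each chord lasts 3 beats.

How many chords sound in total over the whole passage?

A: 4·4 = 16 beats, 16/8 = 2 chords.
B: 13·4 = 52 beats, 52/2 = 26 chords.
C: 12·6 = 72 beats, 72/6 = 12 chords.
D: 8·4 = 32 beats, 32/1 = 32 chords.
E: 6·4 = 24 beats, 24/3 = 8 chords.
Total: 2 + 26 + 12 + 32 + 8 = 80.

80 chords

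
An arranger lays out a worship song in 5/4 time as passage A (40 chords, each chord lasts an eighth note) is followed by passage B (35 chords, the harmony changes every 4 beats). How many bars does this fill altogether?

32 bars

A: 40 × 0.5 = 20 beats = 4 bars.
B: 35 × 4 = 140 beats = 28 bars.
Total: 4 + 28 = 32 bars.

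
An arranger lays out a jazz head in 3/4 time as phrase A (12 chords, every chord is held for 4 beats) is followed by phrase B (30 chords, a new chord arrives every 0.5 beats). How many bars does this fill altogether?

A: 12 × 4 = 48 beats = 16 bars.
B: 30 × 0.5 = 15 beats = 5 bars.
Total: 16 + 5 = 21 bars.

21 bars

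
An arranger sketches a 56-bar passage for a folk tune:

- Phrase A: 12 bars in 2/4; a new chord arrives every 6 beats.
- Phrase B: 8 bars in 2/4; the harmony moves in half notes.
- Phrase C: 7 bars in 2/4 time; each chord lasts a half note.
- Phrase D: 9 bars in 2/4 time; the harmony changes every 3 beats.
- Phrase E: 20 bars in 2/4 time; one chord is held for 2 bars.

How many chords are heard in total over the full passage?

35 chords

A: 12·2 = 24 beats, 24/6 = 4 chords.
B: 8·2 = 16 beats, 16/2 = 8 chords.
C: 7·2 = 14 beats, 14/2 = 7 chords.
D: 9·2 = 18 beats, 18/3 = 6 chords.
E: 20·2 = 40 beats, 40/4 = 10 chords.
Total: 4 + 8 + 7 + 6 + 10 = 35.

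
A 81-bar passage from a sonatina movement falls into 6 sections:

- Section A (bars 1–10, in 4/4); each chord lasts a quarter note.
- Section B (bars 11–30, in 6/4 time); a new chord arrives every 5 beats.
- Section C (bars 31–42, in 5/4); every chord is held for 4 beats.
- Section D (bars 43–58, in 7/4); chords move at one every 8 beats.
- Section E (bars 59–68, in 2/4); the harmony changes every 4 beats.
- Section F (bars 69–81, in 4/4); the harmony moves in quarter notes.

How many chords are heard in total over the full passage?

A has 40 beats and chords last 1 each, so 40 chords.
B has 120 beats and chords last 5 each, so 24 chords.
C has 60 beats and chords last 4 each, so 15 chords.
D has 112 beats and chords last 8 each, so 14 chords.
E has 20 beats and chords last 4 each, so 5 chords.
F has 52 beats and chords last 1 each, so 52 chords.
Total: 40 + 24 + 15 + 14 + 5 + 52 = 150.

150 chords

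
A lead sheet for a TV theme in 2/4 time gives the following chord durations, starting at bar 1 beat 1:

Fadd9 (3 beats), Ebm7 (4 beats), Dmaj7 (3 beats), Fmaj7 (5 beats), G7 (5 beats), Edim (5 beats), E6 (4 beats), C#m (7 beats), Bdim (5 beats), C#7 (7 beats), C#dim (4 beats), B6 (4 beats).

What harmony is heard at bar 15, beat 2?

C#m

Beat 2 of bar 15 is beat (15−1)×2 + 2 = 30 overall.
Running totals: Fadd9 ends at 3, Ebm7 ends at 7, Dmaj7 ends at 10, Fmaj7 ends at 15, G7 ends at 20, Edim ends at 25, E6 ends at 29, C#m ends at 36.
Beat 30 falls within C#m.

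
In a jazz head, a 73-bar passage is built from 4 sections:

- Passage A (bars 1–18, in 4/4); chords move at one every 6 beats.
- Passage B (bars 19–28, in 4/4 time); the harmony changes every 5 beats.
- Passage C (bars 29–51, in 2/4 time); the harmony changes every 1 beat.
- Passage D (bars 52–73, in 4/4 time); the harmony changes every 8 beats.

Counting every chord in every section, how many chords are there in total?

A: 18 bars × 4 beats = 72 beats; 6 beats/chord → 12 chords.
B: 10 bars × 4 beats = 40 beats; 5 beats/chord → 8 chords.
C: 23 bars × 2 beats = 46 beats; 1 beat/chord → 46 chords.
D: 22 bars × 4 beats = 88 beats; 8 beats/chord → 11 chords.
Total: 12 + 8 + 46 + 11 = 77.

77 chords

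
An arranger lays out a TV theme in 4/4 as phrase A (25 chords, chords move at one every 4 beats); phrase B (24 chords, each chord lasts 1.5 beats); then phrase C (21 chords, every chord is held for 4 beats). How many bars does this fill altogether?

55 bars

A: 25 × 4 = 100 beats = 25 bars.
B: 24 × 1.5 = 36 beats = 9 bars.
C: 21 × 4 = 84 beats = 21 bars.
Total: 25 + 9 + 21 = 55 bars.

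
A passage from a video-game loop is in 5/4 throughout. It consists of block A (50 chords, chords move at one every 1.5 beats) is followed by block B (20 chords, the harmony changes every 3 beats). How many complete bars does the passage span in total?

A: 50 × 1.5 = 75 beats = 15 bars.
B: 20 × 3 = 60 beats = 12 bars.
Total: 15 + 12 = 27 bars.

27 bars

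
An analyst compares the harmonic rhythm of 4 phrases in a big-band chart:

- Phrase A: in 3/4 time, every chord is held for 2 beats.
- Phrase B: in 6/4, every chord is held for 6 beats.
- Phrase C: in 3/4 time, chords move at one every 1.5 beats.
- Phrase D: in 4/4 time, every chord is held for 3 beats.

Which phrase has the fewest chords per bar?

Phrase B

A: 3/2 = 1.5 chords/bar.
B: 6/6 = 1 chord/bar.
C: 3/1.5 = 2 chords/bar.
D: 4/3 = 4/3 chords/bar.
Slowest is B at 1 chords/bar.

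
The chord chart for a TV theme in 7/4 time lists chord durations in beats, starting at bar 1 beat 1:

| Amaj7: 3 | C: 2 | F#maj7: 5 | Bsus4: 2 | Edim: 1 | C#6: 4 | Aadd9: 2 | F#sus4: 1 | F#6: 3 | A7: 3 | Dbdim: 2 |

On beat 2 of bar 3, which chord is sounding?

C#6

Beat 2 of bar 3 is beat (3−1)×7 + 2 = 16 overall.
Running totals: Amaj7 ends at 3, C ends at 5, F#maj7 ends at 10, Bsus4 ends at 12, Edim ends at 13, C#6 ends at 17.
Beat 16 falls within C#6.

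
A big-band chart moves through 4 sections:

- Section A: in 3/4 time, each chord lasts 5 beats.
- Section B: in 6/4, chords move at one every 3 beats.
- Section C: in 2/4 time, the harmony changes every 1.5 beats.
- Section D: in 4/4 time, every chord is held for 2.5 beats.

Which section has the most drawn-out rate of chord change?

A: 3 beats/bar ÷ 5 beats/chord = 0.6 chords/bar.
B: 6 beats/bar ÷ 3 beats/chord = 2 chords/bar.
C: 2 beats/bar ÷ 1.5 beats/chord = 4/3 chords/bar.
D: 4 beats/bar ÷ 2.5 beats/chord = 1.6 chords/bar.
Slowest is A at 0.6 chords/bar.

Section A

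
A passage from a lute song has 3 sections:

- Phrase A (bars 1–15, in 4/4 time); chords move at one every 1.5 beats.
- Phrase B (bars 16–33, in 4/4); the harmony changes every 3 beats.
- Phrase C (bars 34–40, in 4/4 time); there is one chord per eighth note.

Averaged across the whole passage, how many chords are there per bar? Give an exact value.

3 chords per bar

A: 15 bars of 4 beats is 60 beats; at 1.5 beats each that's 40 chords.
B: 18 bars of 4 beats is 72 beats; at 3 beats each that's 24 chords.
C: 7 bars of 4 beats is 28 beats; at 0.5 beats each that's 56 chords.
Overall: 120 chords over 40 bars → 120/40 = 3 chords per bar.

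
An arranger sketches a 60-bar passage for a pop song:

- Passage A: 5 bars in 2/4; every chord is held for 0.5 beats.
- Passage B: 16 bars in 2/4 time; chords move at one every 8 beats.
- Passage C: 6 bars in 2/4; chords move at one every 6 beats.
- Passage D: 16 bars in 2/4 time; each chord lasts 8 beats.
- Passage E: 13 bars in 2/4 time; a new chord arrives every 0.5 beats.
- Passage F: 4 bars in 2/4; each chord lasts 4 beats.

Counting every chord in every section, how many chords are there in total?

84 chords

A: 5 bars × 2 beats = 10 beats; 0.5 beats/chord → 20 chords.
B: 16 bars × 2 beats = 32 beats; 8 beats/chord → 4 chords.
C: 6 bars × 2 beats = 12 beats; 6 beats/chord → 2 chords.
D: 16 bars × 2 beats = 32 beats; 8 beats/chord → 4 chords.
E: 13 bars × 2 beats = 26 beats; 0.5 beats/chord → 52 chords.
F: 4 bars × 2 beats = 8 beats; 4 beats/chord → 2 chords.
Total: 20 + 4 + 2 + 4 + 52 + 2 = 84.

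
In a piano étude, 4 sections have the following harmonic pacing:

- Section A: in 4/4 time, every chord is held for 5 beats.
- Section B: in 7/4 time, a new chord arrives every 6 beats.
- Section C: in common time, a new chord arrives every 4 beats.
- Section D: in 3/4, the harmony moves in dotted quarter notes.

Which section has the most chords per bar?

Section D

A: 4/5 = 0.8 chords/bar.
B: 7/6 = 7/6 chords/bar.
C: 4/4 = 1 chord/bar.
D: 3/1.5 = 2 chords/bar.
Fastest is D at 2 chords/bar.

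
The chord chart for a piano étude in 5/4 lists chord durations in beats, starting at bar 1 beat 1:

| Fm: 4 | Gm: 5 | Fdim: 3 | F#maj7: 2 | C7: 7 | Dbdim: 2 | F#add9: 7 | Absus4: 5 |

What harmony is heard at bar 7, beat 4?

Beat 4 of bar 7 is beat (7−1)×5 + 4 = 34 overall.
Running totals: Fm ends at 4, Gm ends at 9, Fdim ends at 12, F#maj7 ends at 14, C7 ends at 21, Dbdim ends at 23, F#add9 ends at 30, Absus4 ends at 35.
Beat 34 falls within Absus4.

Absus4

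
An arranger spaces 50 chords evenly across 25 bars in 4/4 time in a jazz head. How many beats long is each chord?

2 beats

25 bars × 4 beats/bar = 100 beats total.
100 beats ÷ 50 chords = 2 beats per chord.
(That is a half note.)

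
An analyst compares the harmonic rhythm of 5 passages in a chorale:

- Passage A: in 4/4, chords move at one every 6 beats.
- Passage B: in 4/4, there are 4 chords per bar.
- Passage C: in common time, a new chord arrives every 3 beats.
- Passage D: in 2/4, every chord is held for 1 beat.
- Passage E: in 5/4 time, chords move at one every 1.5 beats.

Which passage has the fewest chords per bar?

A: 4 beats/bar ÷ 6 beats/chord = 2/3 chords/bar.
B: 4 beats/bar ÷ 1 beat/chord = 4 chords/bar.
C: 4 beats/bar ÷ 3 beats/chord = 4/3 chords/bar.
D: 2 beats/bar ÷ 1 beat/chord = 2 chords/bar.
E: 5 beats/bar ÷ 1.5 beats/chord = 10/3 chords/bar.
Slowest is A at 2/3 chords/bar.

Passage A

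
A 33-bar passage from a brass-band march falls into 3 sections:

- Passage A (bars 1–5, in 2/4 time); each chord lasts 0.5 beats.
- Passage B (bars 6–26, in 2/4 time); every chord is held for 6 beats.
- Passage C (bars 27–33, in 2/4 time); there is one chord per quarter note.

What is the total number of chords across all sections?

A: 5·2 = 10 beats, 10/0.5 = 20 chords.
B: 21·2 = 42 beats, 42/6 = 7 chords.
C: 7·2 = 14 beats, 14/1 = 14 chords.
Total: 20 + 7 + 14 = 41.

41 chords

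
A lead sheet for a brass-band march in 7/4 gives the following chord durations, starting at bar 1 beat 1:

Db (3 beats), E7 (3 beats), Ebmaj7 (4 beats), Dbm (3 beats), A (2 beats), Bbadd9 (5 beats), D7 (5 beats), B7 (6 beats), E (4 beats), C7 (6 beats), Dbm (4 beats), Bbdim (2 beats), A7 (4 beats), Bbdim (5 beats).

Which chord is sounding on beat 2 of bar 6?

Beat 2 of bar 6 is beat (6−1)×7 + 2 = 37 overall.
Running totals: Db ends at 3, E7 ends at 6, Ebmaj7 ends at 10, Dbm ends at 13, A ends at 15, Bbadd9 ends at 20, D7 ends at 25, B7 ends at 31, E ends at 35, C7 ends at 41.
Beat 37 falls within C7.

C7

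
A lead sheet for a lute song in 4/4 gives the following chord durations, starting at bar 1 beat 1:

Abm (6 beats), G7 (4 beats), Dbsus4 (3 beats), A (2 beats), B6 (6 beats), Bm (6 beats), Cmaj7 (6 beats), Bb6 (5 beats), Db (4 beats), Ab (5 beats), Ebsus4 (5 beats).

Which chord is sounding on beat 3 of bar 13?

Beat 3 of bar 13 is beat (13−1)×4 + 3 = 51 overall.
Running totals: Abm ends at 6, G7 ends at 10, Dbsus4 ends at 13, A ends at 15, B6 ends at 21, Bm ends at 27, Cmaj7 ends at 33, Bb6 ends at 38, Db ends at 42, Ab ends at 47, Ebsus4 ends at 52.
Beat 51 falls within Ebsus4.

Ebsus4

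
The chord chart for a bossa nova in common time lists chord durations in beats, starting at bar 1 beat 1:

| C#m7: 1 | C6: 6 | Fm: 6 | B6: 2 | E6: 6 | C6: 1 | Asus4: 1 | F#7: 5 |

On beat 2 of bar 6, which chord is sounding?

C6

Beat 2 of bar 6 is beat (6−1)×4 + 2 = 22 overall.
Running totals: C#m7 ends at 1, C6 ends at 7, Fm ends at 13, B6 ends at 15, E6 ends at 21, C6 ends at 22.
Beat 22 falls within C6.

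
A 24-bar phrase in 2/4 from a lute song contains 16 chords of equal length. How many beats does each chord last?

3 beats

24 bars × 2 beats/bar = 48 beats total.
48 beats ÷ 16 chords = 3 beats per chord.
(That is a dotted half note.)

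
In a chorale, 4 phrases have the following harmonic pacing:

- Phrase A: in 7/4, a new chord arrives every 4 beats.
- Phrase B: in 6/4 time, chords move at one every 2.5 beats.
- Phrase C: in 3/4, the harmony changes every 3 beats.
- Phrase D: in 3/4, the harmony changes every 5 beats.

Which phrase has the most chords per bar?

Phrase B

A: 7 beats/bar ÷ 4 beats/chord = 1.75 chords/bar.
B: 6 beats/bar ÷ 2.5 beats/chord = 2.4 chords/bar.
C: 3 beats/bar ÷ 3 beats/chord = 1 chord/bar.
D: 3 beats/bar ÷ 5 beats/chord = 0.6 chords/bar.
Fastest is B at 2.4 chords/bar.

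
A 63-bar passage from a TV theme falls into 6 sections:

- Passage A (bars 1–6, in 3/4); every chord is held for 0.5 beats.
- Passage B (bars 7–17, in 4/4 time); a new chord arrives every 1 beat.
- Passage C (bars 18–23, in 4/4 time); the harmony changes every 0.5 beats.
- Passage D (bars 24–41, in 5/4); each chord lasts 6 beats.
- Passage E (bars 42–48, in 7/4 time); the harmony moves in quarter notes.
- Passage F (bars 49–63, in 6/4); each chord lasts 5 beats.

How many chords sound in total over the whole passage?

A has 18 beats and chords last 0.5 each, so 36 chords.
B has 44 beats and chords last 1 each, so 44 chords.
C has 24 beats and chords last 0.5 each, so 48 chords.
D has 90 beats and chords last 6 each, so 15 chords.
E has 49 beats and chords last 1 each, so 49 chords.
F has 90 beats and chords last 5 each, so 18 chords.
Total: 36 + 44 + 48 + 15 + 49 + 18 = 210.

210 chords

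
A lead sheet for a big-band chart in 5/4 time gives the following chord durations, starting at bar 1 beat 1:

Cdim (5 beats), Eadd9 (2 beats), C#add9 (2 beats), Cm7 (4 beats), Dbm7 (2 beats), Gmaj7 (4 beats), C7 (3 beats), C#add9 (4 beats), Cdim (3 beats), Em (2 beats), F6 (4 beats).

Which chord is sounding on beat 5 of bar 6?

Em

Beat 5 of bar 6 is beat (6−1)×5 + 5 = 30 overall.
Running totals: Cdim ends at 5, Eadd9 ends at 7, C#add9 ends at 9, Cm7 ends at 13, Dbm7 ends at 15, Gmaj7 ends at 19, C7 ends at 22, C#add9 ends at 26, Cdim ends at 29, Em ends at 31.
Beat 30 falls within Em.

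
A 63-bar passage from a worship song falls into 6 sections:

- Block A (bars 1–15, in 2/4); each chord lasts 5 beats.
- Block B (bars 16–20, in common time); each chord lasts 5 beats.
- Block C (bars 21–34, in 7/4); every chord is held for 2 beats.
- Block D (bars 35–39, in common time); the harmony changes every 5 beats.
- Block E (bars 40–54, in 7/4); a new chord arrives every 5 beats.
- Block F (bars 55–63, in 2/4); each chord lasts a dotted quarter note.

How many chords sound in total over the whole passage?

A: 15 bars × 2 beats = 30 beats; 5 beats/chord → 6 chords.
B: 5 bars × 4 beats = 20 beats; 5 beats/chord → 4 chords.
C: 14 bars × 7 beats = 98 beats; 2 beats/chord → 49 chords.
D: 5 bars × 4 beats = 20 beats; 5 beats/chord → 4 chords.
E: 15 bars × 7 beats = 105 beats; 5 beats/chord → 21 chords.
F: 9 bars × 2 beats = 18 beats; 1.5 beats/chord → 12 chords.
Total: 6 + 4 + 49 + 4 + 21 + 12 = 96.

96 chords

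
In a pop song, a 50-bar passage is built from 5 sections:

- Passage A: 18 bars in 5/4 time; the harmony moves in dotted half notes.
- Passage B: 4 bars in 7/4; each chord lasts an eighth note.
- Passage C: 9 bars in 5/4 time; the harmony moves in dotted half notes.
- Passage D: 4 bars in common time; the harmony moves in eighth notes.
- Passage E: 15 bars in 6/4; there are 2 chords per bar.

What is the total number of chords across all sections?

163 chords

A: 18·5 = 90 beats, 90/3 = 30 chords.
B: 4·7 = 28 beats, 28/0.5 = 56 chords.
C: 9·5 = 45 beats, 45/3 = 15 chords.
D: 4·4 = 16 beats, 16/0.5 = 32 chords.
E: 15·6 = 90 beats, 90/3 = 30 chords.
Total: 30 + 56 + 15 + 32 + 30 = 163.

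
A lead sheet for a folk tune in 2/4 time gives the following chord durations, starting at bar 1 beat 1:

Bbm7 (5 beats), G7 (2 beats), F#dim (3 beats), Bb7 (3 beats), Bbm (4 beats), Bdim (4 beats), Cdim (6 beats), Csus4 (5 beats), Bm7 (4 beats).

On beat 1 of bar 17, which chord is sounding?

Beat 1 of bar 17 is beat (17−1)×2 + 1 = 33 overall.
Running totals: Bbm7 ends at 5, G7 ends at 7, F#dim ends at 10, Bb7 ends at 13, Bbm ends at 17, Bdim ends at 21, Cdim ends at 27, Csus4 ends at 32, Bm7 ends at 36.
Beat 33 falls within Bm7.

Bm7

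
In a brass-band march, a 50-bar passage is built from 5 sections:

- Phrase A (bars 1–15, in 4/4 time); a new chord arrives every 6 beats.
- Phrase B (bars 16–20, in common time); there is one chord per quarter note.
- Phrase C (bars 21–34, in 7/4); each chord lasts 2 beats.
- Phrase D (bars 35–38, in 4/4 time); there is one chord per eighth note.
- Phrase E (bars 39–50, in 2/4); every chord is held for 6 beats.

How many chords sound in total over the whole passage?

A: 15·4 = 60 beats, 60/6 = 10 chords.
B: 5·4 = 20 beats, 20/1 = 20 chords.
C: 14·7 = 98 beats, 98/2 = 49 chords.
D: 4·4 = 16 beats, 16/0.5 = 32 chords.
E: 12·2 = 24 beats, 24/6 = 4 chords.
Total: 10 + 20 + 49 + 32 + 4 = 115.

115 chords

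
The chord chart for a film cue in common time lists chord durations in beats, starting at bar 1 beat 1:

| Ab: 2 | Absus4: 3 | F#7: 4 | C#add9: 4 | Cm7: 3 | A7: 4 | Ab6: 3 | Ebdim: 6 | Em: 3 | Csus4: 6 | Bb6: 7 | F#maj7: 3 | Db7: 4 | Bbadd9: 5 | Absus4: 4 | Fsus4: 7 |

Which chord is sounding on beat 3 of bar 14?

Bbadd9

Beat 3 of bar 14 is beat (14−1)×4 + 3 = 55 overall.
Running totals: Ab ends at 2, Absus4 ends at 5, F#7 ends at 9, C#add9 ends at 13, Cm7 ends at 16, A7 ends at 20, Ab6 ends at 23, Ebdim ends at 29, Em ends at 32, Csus4 ends at 38, Bb6 ends at 45, F#maj7 ends at 48, Db7 ends at 52, Bbadd9 ends at 57.
Beat 55 falls within Bbadd9.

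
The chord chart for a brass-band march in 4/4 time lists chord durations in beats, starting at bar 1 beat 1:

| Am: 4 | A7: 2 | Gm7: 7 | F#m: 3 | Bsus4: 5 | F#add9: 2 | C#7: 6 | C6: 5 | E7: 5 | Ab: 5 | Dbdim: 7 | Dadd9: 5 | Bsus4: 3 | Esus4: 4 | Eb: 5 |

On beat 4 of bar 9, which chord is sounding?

Beat 4 of bar 9 is beat (9−1)×4 + 4 = 36 overall.
Running totals: Am ends at 4, A7 ends at 6, Gm7 ends at 13, F#m ends at 16, Bsus4 ends at 21, F#add9 ends at 23, C#7 ends at 29, C6 ends at 34, E7 ends at 39.
Beat 36 falls within E7.

E7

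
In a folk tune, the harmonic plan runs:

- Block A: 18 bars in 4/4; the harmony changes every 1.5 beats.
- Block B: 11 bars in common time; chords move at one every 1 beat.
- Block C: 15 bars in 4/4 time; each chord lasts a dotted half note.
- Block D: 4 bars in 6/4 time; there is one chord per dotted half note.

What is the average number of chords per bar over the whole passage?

2.5 chords per bar

A: 18 × 4 = 72 beats ÷ 1.5 = 48 chords.
B: 11 × 4 = 44 beats ÷ 1 = 44 chords.
C: 15 × 4 = 60 beats ÷ 3 = 20 chords.
D: 4 × 6 = 24 beats ÷ 3 = 8 chords.
Overall: 120 chords over 48 bars → 120/48 = 2.5 chords per bar.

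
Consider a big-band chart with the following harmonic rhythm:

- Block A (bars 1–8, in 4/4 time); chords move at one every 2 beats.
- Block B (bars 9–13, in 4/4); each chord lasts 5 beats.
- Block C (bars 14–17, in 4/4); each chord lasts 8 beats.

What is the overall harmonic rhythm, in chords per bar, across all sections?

22/17 chords per bar

A: 8 × 4 = 32 beats ÷ 2 = 16 chords.
B: 5 × 4 = 20 beats ÷ 5 = 4 chords.
C: 4 × 4 = 16 beats ÷ 8 = 2 chords.
Overall: 22 chords over 17 bars → 22/17 = 22/17 chords per bar.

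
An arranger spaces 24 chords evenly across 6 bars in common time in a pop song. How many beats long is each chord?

1 beat

6 bars × 4 beats/bar = 24 beats total.
24 beats ÷ 24 chords = 1 beats per chord.
(That is a quarter note.)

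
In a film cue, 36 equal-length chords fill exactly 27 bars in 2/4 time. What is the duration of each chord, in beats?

27 bars × 2 beats/bar = 54 beats total.
54 beats ÷ 36 chords = 1.5 beats per chord.
(That is a dotted quarter note.)

1.5 beats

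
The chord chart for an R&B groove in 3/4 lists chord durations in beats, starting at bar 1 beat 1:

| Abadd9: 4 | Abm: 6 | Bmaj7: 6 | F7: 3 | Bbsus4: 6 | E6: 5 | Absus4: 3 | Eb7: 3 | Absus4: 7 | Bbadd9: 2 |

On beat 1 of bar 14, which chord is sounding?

Beat 1 of bar 14 is beat (14−1)×3 + 1 = 40 overall.
Running totals: Abadd9 ends at 4, Abm ends at 10, Bmaj7 ends at 16, F7 ends at 19, Bbsus4 ends at 25, E6 ends at 30, Absus4 ends at 33, Eb7 ends at 36, Absus4 ends at 43.
Beat 40 falls within Absus4.

Absus4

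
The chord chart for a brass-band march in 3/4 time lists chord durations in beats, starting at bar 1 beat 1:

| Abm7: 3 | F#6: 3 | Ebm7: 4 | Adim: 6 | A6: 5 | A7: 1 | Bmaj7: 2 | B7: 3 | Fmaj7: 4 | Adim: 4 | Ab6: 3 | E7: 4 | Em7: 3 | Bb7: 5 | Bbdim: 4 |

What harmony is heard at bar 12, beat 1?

Adim

Beat 1 of bar 12 is beat (12−1)×3 + 1 = 34 overall.
Running totals: Abm7 ends at 3, F#6 ends at 6, Ebm7 ends at 10, Adim ends at 16, A6 ends at 21, A7 ends at 22, Bmaj7 ends at 24, B7 ends at 27, Fmaj7 ends at 31, Adim ends at 35.
Beat 34 falls within Adim.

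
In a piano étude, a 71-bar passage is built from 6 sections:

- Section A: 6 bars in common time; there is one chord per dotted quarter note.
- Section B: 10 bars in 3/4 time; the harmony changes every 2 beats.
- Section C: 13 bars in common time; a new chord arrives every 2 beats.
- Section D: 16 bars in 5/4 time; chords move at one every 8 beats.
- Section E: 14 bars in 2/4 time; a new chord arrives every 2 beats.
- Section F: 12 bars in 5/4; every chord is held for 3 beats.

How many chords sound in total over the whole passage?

101 chords

A has 24 beats and chords last 1.5 each, so 16 chords.
B has 30 beats and chords last 2 each, so 15 chords.
C has 52 beats and chords last 2 each, so 26 chords.
D has 80 beats and chords last 8 each, so 10 chords.
E has 28 beats and chords last 2 each, so 14 chords.
F has 60 beats and chords last 3 each, so 20 chords.
Total: 16 + 15 + 26 + 10 + 14 + 20 = 101.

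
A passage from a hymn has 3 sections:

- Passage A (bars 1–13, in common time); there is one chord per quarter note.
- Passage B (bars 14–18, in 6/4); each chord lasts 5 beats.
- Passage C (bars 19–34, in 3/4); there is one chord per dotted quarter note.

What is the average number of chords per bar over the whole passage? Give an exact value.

A: 13 bars of 4 beats is 52 beats; at 1 beat each that's 52 chords.
B: 5 bars of 6 beats is 30 beats; at 5 beats each that's 6 chords.
C: 16 bars of 3 beats is 48 beats; at 1.5 beats each that's 32 chords.
Overall: 90 chords over 34 bars → 90/34 = 45/17 chords per bar.

45/17 chords per bar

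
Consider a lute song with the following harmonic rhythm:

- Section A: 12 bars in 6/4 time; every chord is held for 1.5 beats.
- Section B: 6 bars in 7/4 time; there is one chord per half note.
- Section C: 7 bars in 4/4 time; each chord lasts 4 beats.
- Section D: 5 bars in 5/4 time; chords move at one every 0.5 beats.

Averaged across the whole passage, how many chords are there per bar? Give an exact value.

4.2 chords per bar

A: 12 × 6 = 72 beats ÷ 1.5 = 48 chords.
B: 6 × 7 = 42 beats ÷ 2 = 21 chords.
C: 7 × 4 = 28 beats ÷ 4 = 7 chords.
D: 5 × 5 = 25 beats ÷ 0.5 = 50 chords.
Overall: 126 chords over 30 bars → 126/30 = 4.2 chords per bar.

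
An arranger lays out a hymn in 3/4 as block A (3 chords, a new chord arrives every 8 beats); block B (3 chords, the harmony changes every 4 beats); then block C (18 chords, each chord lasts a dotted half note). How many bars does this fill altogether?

30 bars

A: 3 × 8 = 24 beats = 8 bars.
B: 3 × 4 = 12 beats = 4 bars.
C: 18 × 3 = 54 beats = 18 bars.
Total: 8 + 4 + 18 = 30 bars.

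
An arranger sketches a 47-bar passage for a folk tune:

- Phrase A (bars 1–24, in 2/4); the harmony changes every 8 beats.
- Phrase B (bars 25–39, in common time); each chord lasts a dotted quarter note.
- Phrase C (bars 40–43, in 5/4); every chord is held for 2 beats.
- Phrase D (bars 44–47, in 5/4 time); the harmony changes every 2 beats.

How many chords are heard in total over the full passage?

66 chords

A: 24 bars × 2 beats = 48 beats; 8 beats/chord → 6 chords.
B: 15 bars × 4 beats = 60 beats; 1.5 beats/chord → 40 chords.
C: 4 bars × 5 beats = 20 beats; 2 beats/chord → 10 chords.
D: 4 bars × 5 beats = 20 beats; 2 beats/chord → 10 chords.
Total: 6 + 40 + 10 + 10 = 66.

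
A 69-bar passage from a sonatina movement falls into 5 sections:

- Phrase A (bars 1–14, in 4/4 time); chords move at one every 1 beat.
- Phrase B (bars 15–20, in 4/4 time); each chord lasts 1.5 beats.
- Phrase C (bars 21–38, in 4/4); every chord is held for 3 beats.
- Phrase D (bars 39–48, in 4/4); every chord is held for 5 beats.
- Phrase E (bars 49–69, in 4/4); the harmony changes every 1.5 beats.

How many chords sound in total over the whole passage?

160 chords

A: 14 bars × 4 beats = 56 beats; 1 beat/chord → 56 chords.
B: 6 bars × 4 beats = 24 beats; 1.5 beats/chord → 16 chords.
C: 18 bars × 4 beats = 72 beats; 3 beats/chord → 24 chords.
D: 10 bars × 4 beats = 40 beats; 5 beats/chord → 8 chords.
E: 21 bars × 4 beats = 84 beats; 1.5 beats/chord → 56 chords.
Total: 56 + 16 + 24 + 8 + 56 = 160.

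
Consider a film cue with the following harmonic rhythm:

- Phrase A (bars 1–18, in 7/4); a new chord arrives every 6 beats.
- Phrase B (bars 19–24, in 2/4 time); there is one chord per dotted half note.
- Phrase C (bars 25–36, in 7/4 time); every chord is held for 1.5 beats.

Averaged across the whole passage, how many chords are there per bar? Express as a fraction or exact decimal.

A: 18 × 7 = 126 beats ÷ 6 = 21 chords.
B: 6 × 2 = 12 beats ÷ 3 = 4 chords.
C: 12 × 7 = 84 beats ÷ 1.5 = 56 chords.
Overall: 81 chords over 36 bars → 81/36 = 2.25 chords per bar.

2.25 chords per bar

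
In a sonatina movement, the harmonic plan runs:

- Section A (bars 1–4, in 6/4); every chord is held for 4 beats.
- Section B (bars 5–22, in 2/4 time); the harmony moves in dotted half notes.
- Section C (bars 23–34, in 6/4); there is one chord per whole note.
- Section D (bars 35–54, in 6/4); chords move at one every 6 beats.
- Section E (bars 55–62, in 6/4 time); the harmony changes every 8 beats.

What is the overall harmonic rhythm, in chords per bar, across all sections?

1 chords per bar

A: 4 × 6 = 24 beats ÷ 4 = 6 chords.
B: 18 × 2 = 36 beats ÷ 3 = 12 chords.
C: 12 × 6 = 72 beats ÷ 4 = 18 chords.
D: 20 × 6 = 120 beats ÷ 6 = 20 chords.
E: 8 × 6 = 48 beats ÷ 8 = 6 chords.
Overall: 62 chords over 62 bars → 62/62 = 1 chords per bar.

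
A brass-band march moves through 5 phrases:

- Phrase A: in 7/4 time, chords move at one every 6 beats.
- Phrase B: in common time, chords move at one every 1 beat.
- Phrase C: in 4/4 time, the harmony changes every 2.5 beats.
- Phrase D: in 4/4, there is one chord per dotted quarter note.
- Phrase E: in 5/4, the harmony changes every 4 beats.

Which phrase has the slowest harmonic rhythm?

A: 7 beats/bar ÷ 6 beats/chord = 7/6 chords/bar.
B: 4 beats/bar ÷ 1 beat/chord = 4 chords/bar.
C: 4 beats/bar ÷ 2.5 beats/chord = 1.6 chords/bar.
D: 4 beats/bar ÷ 1.5 beats/chord = 8/3 chords/bar.
E: 5 beats/bar ÷ 4 beats/chord = 1.25 chords/bar.
Slowest is A at 7/6 chords/bar.

Phrase A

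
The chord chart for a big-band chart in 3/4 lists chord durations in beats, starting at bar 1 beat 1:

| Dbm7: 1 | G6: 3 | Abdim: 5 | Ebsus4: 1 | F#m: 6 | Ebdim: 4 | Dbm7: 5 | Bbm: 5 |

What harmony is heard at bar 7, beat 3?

Beat 3 of bar 7 is beat (7−1)×3 + 3 = 21 overall.
Running totals: Dbm7 ends at 1, G6 ends at 4, Abdim ends at 9, Ebsus4 ends at 10, F#m ends at 16, Ebdim ends at 20, Dbm7 ends at 25.
Beat 21 falls within Dbm7.

Dbm7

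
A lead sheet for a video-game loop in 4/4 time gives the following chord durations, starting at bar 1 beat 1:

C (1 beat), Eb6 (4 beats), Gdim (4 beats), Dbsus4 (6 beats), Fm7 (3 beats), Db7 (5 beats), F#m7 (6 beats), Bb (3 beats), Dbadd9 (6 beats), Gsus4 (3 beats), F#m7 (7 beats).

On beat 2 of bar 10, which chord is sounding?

Dbadd9

Beat 2 of bar 10 is beat (10−1)×4 + 2 = 38 overall.
Running totals: C ends at 1, Eb6 ends at 5, Gdim ends at 9, Dbsus4 ends at 15, Fm7 ends at 18, Db7 ends at 23, F#m7 ends at 29, Bb ends at 32, Dbadd9 ends at 38.
Beat 38 falls within Dbadd9.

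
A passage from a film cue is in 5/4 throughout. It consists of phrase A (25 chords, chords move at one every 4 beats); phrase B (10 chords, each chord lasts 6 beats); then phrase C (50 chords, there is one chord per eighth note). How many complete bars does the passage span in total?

37 bars

A: 25 × 4 = 100 beats = 20 bars.
B: 10 × 6 = 60 beats = 12 bars.
C: 50 × 0.5 = 25 beats = 5 bars.
Total: 20 + 12 + 5 = 37 bars.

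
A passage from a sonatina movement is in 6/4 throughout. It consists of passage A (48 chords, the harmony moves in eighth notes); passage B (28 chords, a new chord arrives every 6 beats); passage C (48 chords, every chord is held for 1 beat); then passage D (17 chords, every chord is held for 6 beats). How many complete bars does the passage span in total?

A: 48 × 0.5 = 24 beats = 4 bars.
B: 28 × 6 = 168 beats = 28 bars.
C: 48 × 1 = 48 beats = 8 bars.
D: 17 × 6 = 102 beats = 17 bars.
Total: 4 + 28 + 8 + 17 = 57 bars.

57 bars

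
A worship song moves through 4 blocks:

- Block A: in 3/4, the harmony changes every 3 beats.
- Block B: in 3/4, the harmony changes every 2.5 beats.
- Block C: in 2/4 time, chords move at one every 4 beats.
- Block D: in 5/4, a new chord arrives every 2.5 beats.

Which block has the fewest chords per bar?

Block C

A: 3/3 = 1 chord/bar.
B: 3/2.5 = 1.2 chords/bar.
C: 2/4 = 0.5 chords/bar.
D: 5/2.5 = 2 chords/bar.
Slowest is C at 0.5 chords/bar.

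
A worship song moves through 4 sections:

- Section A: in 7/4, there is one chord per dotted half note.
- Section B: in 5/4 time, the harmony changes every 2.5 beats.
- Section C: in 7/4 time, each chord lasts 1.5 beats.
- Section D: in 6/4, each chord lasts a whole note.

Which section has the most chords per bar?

A: 7 beats/bar ÷ 3 beats/chord = 7/3 chords/bar.
B: 5 beats/bar ÷ 2.5 beats/chord = 2 chords/bar.
C: 7 beats/bar ÷ 1.5 beats/chord = 14/3 chords/bar.
D: 6 beats/bar ÷ 4 beats/chord = 1.5 chords/bar.
Fastest is C at 14/3 chords/bar.

Section C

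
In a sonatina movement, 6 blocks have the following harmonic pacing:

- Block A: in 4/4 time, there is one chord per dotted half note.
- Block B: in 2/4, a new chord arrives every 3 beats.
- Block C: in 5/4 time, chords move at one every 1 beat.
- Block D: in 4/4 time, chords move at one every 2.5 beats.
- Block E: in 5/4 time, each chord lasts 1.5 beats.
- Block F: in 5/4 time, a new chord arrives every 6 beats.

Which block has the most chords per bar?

Block C

A: each chord is 3 beats in 4/4, so 4/3 per bar.
B: each chord is 3 beats in 2/4, so 2/3 per bar.
C: each chord is 1 beat in 5/4, so 5 per bar.
D: each chord is 2.5 beats in 4/4, so 1.6 per bar.
E: each chord is 1.5 beats in 5/4, so 10/3 per bar.
F: each chord is 6 beats in 5/4, so 5/6 per bar.
Fastest is C at 5 chords/bar.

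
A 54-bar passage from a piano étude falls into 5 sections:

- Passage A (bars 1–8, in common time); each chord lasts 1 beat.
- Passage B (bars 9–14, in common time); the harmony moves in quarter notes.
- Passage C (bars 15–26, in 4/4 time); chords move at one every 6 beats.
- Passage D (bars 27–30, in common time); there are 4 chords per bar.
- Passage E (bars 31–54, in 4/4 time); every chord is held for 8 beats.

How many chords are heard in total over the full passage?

A: 8 bars × 4 beats = 32 beats; 1 beat/chord → 32 chords.
B: 6 bars × 4 beats = 24 beats; 1 beat/chord → 24 chords.
C: 12 bars × 4 beats = 48 beats; 6 beats/chord → 8 chords.
D: 4 bars × 4 beats = 16 beats; 1 beat/chord → 16 chords.
E: 24 bars × 4 beats = 96 beats; 8 beats/chord → 12 chords.
Total: 32 + 24 + 8 + 16 + 12 = 92.

92 chords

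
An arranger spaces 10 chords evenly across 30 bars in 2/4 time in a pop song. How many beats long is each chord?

30 bars × 2 beats/bar = 60 beats total.
60 beats ÷ 10 chords = 6 beats per chord.

6 beats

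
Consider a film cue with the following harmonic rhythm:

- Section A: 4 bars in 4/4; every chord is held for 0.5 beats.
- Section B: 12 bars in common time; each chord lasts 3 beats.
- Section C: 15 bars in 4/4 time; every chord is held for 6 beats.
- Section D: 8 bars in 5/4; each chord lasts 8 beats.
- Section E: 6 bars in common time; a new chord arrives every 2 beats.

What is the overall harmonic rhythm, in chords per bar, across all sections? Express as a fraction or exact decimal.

5/3 chords per bar

A: 4 bars of 4 beats is 16 beats; at 0.5 beats each that's 32 chords.
B: 12 bars of 4 beats is 48 beats; at 3 beats each that's 16 chords.
C: 15 bars of 4 beats is 60 beats; at 6 beats each that's 10 chords.
D: 8 bars of 5 beats is 40 beats; at 8 beats each that's 5 chords.
E: 6 bars of 4 beats is 24 beats; at 2 beats each that's 12 chords.
Overall: 75 chords over 45 bars → 75/45 = 5/3 chords per bar.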